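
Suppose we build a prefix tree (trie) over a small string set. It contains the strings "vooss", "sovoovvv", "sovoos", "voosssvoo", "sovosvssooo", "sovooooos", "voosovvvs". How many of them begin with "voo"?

Traverse to the node for "voo", then collect every word in that subtree.
Matches: "voosovvvs", "vooss", "voosssvoo"
Count: 3

3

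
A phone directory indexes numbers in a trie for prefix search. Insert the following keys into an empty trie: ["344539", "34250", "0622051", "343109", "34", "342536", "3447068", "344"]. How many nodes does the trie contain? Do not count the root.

26

Insert word by word; a character creates a node only if that edge doesn't already exist:
  "344539" → 6 new (3, 4, 4, 5, 3, 9)
  "34250" → prefix "34" already present; 3 new (2, 5, 0)
  "0622051" → 7 new (0, 6, 2, 2, 0, 5, 1)
  "343109" → prefix "34" already present; 4 new (3, 1, 0, 9)
  "34" → prefix "34" already present; 0 new (none)
  "342536" → prefix "3425" already present; 2 new (3, 6)
  "3447068" → prefix "344" already present; 4 new (7, 0, 6, 8)
  "344" → prefix "344" already present; 0 new (none)
Total nodes = 6 + 3 + 7 + 4 + 0 + 2 + 4 + 0 = 26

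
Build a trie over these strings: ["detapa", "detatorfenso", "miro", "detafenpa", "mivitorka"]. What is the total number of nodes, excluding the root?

30

Insert word by word; a character creates a node only if that edge doesn't already exist:
  "detapa" → 6 new (d, e, t, a, p, a)
  "detatorfenso" → prefix "deta" already present; 8 new (t, o, r, f, e, n, s, o)
  "miro" → 4 new (m, i, r, o)
  "detafenpa" → prefix "deta" already present; 5 new (f, e, n, p, a)
  "mivitorka" → prefix "mi" already present; 7 new (v, i, t, o, r, k, a)
Total nodes = 6 + 8 + 4 + 5 + 7 = 30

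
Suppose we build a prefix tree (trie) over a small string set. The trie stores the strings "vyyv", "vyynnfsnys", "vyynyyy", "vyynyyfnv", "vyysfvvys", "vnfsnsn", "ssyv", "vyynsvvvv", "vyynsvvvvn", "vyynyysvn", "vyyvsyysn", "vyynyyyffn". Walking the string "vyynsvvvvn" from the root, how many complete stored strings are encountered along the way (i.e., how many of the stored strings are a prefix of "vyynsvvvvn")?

2

Traverse "vyynsvvvvn" character by character; count nodes along the way that are marked as word ends.
Prefixes of the query that are stored words: "vyynsvvvv", "vyynsvvvvn"
Count: 2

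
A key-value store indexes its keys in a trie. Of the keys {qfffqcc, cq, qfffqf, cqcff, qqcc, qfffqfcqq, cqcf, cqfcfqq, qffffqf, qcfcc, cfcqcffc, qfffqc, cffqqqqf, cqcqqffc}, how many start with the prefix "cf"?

2

Filter for entries beginning with "cf":
Words under "cf": cfcqcffc, cffqqqqf
Count: 2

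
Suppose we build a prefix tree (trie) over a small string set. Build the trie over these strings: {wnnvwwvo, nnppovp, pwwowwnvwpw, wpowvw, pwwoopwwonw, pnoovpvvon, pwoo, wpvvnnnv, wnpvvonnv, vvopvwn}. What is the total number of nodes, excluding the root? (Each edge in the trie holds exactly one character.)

Count nodes per top-level branch (shared prefixes stored once):
  'n'-branch (nnppovp): 7 nodes
  'p'-branch (pnoovpvvon, pwoo, pwwoopwwonw, pwwowwnvwpw): 29 nodes
  'v'-branch (vvopvwn): 7 nodes
  'w'-branch (wnnvwwvo, wnpvvonnv, wpowvw, wpvvnnnv): 26 nodes
Sum: 69

69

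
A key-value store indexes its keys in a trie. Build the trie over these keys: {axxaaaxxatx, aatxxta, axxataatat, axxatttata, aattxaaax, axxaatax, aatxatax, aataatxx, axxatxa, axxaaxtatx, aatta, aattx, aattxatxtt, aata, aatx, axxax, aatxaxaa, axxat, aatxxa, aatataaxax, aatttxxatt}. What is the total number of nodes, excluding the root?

75

Count nodes per top-level branch (shared prefixes stored once):
  'a'-branch (aata, aataatxx, aatataaxax, aatta, aatttxxatt, aattx, aattxaaax, aattxatxtt, aatx, aatxatax, aatxaxaa, aatxxa, aatxxta, axxaaaxxatx, axxaatax, axxaaxtatx, axxat, axxataatat, axxatttata, axxatxa, axxax): 75 nodes
Sum: 75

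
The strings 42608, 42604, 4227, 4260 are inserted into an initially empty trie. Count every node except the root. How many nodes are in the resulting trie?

Trace insertions, counting only characters that open a new branch:
  "42608" → 5 new (4, 2, 6, 0, 8)
  "42604" → prefix "4260" already present; 1 new (4)
  "4227" → prefix "42" already present; 2 new (2, 7)
  "4260" → prefix "4260" already present; 0 new (none)
Total nodes = 5 + 1 + 2 + 0 = 8

8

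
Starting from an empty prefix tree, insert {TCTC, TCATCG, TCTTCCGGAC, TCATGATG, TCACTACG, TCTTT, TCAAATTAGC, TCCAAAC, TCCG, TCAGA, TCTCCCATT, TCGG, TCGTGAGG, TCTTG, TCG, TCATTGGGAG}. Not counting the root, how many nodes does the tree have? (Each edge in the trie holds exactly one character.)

Insert word by word; a character creates a node only if that edge doesn't already exist:
  "TCTC" → 4 new (T, C, T, C)
  "TCATCG" → prefix "TC" already present; 4 new (A, T, C, G)
  "TCTTCCGGAC" → prefix "TCT" already present; 7 new (T, C, C, G, G, A, C)
  "TCATGATG" → prefix "TCAT" already present; 4 new (G, A, T, G)
  "TCACTACG" → prefix "TCA" already present; 5 new (C, T, A, C, G)
  "TCTTT" → prefix "TCTT" already present; 1 new (T)
  "TCAAATTAGC" → prefix "TCA" already present; 7 new (A, A, T, T, A, G, C)
  "TCCAAAC" → prefix "TC" already present; 5 new (C, A, A, A, C)
  "TCCG" → prefix "TCC" already present; 1 new (G)
  "TCAGA" → prefix "TCA" already present; 2 new (G, A)
  "TCTCCCATT" → prefix "TCTC" already present; 5 new (C, C, A, T, T)
  "TCGG" → prefix "TC" already present; 2 new (G, G)
  "TCGTGAGG" → prefix "TCG" already present; 5 new (T, G, A, G, G)
  "TCTTG" → prefix "TCTT" already present; 1 new (G)
  "TCG" → prefix "TCG" already present; 0 new (none)
  "TCATTGGGAG" → prefix "TCAT" already present; 6 new (T, G, G, G, A, G)
Total nodes = 4 + 4 + 7 + 4 + 5 + 1 + 7 + 5 + 1 + 2 + 5 + 2 + 5 + 1 + 0 + 6 = 59

59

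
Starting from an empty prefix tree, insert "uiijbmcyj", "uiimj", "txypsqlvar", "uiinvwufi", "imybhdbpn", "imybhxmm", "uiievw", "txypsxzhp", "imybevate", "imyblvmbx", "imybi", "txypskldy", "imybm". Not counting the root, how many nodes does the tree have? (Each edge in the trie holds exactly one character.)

Trace insertions, counting only characters that open a new branch:
  "uiijbmcyj" → 9 new (u, i, i, j, b, m, c, y, j)
  "uiimj" → prefix "uii" already present; 2 new (m, j)
  "txypsqlvar" → 10 new (t, x, y, p, s, q, l, v, a, r)
  "uiinvwufi" → prefix "uii" already present; 6 new (n, v, w, u, f, i)
  "imybhdbpn" → 9 new (i, m, y, b, h, d, b, p, n)
  "imybhxmm" → prefix "imybh" already present; 3 new (x, m, m)
  "uiievw" → prefix "uii" already present; 3 new (e, v, w)
  "txypsxzhp" → prefix "txyps" already present; 4 new (x, z, h, p)
  "imybevate" → prefix "imyb" already present; 5 new (e, v, a, t, e)
  "imyblvmbx" → prefix "imyb" already present; 5 new (l, v, m, b, x)
  "imybi" → prefix "imyb" already present; 1 new (i)
  "txypskldy" → prefix "txyps" already present; 4 new (k, l, d, y)
  "imybm" → prefix "imyb" already present; 1 new (m)
Total nodes = 9 + 2 + 10 + 6 + 9 + 3 + 3 + 4 + 5 + 5 + 1 + 4 + 1 = 62

62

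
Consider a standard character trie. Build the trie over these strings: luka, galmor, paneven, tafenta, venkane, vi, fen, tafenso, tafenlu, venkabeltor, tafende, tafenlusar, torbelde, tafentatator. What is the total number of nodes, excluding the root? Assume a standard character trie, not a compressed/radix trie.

62

Count nodes per top-level branch (shared prefixes stored once):
  'f'-branch (fen): 3 nodes
  'g'-branch (galmor): 6 nodes
  'l'-branch (luka): 4 nodes
  'p'-branch (paneven): 7 nodes
  't'-branch (tafende, tafenlu, tafenlusar, tafenso, tafenta, tafentatator, torbelde): 28 nodes
  'v'-branch (venkabeltor, venkane, vi): 14 nodes
Sum: 62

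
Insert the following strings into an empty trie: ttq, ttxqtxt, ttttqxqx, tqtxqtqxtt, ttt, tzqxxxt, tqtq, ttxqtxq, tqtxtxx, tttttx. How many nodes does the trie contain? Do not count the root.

36

Count nodes per top-level branch (shared prefixes stored once):
  't'-branch (tqtq, tqtxqtqxtt, tqtxtxx, ttq, ttt, ttttqxqx, tttttx, ttxqtxq, ttxqtxt, tzqxxxt): 36 nodes
Sum: 36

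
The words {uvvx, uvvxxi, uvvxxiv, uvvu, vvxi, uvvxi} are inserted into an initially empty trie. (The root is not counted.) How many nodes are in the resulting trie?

Trie structure (* marks end of a word):
(root)
├─ u
│  └─ v
│     └─ v
│        ├─ u *
│        └─ x *
│           ├─ i *
│           └─ x
│              └─ i *
│                 └─ v *
└─ v
   └─ v
      └─ x
         └─ i *
Counting every labelled node above: 13.

13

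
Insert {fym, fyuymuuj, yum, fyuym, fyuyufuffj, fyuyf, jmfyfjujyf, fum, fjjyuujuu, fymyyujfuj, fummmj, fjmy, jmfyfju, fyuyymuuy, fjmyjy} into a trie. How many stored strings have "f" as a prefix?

Filter for entries beginning with "f":
Matches: "fjjyuujuu", "fjmy", "fjmyjy", "fum", "fummmj", "fym", "fymyyujfuj", "fyuyf", "fyuym", "fyuymuuj", "fyuyufuffj", "fyuyymuuy"
Count: 12

12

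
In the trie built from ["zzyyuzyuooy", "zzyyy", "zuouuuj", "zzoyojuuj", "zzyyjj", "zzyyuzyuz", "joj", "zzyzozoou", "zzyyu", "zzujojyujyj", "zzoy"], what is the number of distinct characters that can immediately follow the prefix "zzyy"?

3

The children of the "zzyy" node are the distinct next characters among strings starting with "zzyy".
Distinct next characters after "zzyy": j, u, y.
That node has 3 child edges.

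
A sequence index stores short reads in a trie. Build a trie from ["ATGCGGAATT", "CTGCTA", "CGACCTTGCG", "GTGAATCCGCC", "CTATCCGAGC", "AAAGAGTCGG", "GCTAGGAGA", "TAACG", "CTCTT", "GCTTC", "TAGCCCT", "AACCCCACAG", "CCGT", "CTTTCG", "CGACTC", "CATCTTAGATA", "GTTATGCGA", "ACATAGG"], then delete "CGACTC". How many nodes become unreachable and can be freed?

A node on "CGACTC"'s path can go only if nothing else ends at it or branches off below it.
The suffix "TC" (2 nodes) is used only by "CGACTC"; the node for "CGAC" still has the child "C", so pruning stops there.
Nodes removed: 2

2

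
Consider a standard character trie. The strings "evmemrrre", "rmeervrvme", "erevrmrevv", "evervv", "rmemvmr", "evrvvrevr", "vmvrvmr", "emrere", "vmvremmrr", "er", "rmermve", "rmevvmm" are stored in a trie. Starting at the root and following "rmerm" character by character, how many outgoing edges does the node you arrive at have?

1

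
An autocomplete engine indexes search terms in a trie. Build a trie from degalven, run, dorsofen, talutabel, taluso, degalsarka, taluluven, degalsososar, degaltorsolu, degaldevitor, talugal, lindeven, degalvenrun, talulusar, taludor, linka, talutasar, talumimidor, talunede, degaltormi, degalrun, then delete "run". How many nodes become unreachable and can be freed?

3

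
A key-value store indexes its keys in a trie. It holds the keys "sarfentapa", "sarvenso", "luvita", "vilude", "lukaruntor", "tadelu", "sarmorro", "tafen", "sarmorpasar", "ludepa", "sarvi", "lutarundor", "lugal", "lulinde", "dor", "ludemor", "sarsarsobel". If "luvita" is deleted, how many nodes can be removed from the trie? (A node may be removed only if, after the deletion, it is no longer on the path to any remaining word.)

Walk "luvita" from the leaf back toward the root, removing each node that no remaining word uses.
The suffix "vita" (4 nodes) is used only by "luvita"; the node for "lu" still has the child "k", so pruning stops there.
Nodes removed: 4

4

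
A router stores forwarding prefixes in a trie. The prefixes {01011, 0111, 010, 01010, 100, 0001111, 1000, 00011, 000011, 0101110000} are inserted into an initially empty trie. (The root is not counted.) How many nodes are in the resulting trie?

26

Trace insertions, counting only characters that open a new branch:
  "01011" → 5 new (0, 1, 0, 1, 1)
  "0111" → prefix "01" already present; 2 new (1, 1)
  "010" → prefix "010" already present; 0 new (none)
  "01010" → prefix "0101" already present; 1 new (0)
  "100" → 3 new (1, 0, 0)
  "0001111" → prefix "0" already present; 6 new (0, 0, 1, 1, 1, 1)
  "1000" → prefix "100" already present; 1 new (0)
  "00011" → prefix "00011" already present; 0 new (none)
  "000011" → prefix "000" already present; 3 new (0, 1, 1)
  "0101110000" → prefix "01011" already present; 5 new (1, 0, 0, 0, 0)
Total nodes = 5 + 2 + 0 + 1 + 3 + 6 + 1 + 0 + 3 + 5 = 26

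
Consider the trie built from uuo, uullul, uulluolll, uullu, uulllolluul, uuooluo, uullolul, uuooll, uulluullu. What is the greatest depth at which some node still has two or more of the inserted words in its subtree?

5

Look for the deepest trie node that still has at least two words in its subtree.
e.g. "uullu" and "uullul" share the prefix "uullu" of length 5; no pair shares a longer one.
Longest shared-prefix length: 5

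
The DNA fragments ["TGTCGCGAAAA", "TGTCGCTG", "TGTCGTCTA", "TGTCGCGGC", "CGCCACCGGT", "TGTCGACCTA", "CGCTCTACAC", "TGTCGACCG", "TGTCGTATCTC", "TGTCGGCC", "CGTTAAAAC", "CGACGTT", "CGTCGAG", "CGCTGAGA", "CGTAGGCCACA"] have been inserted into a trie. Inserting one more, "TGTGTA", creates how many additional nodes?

Walking "TGTGTA" from the root, the first 3 characters ("TGT") follow existing edges; "G" is the first miss.
So 6 − 3 = 3 new nodes.

3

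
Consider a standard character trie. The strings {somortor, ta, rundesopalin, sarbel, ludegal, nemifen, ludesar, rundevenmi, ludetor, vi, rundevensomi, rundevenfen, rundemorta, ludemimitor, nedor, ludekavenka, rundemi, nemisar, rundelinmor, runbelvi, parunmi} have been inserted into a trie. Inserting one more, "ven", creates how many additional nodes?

Walking "ven" from the root, the first 1 characters ("v") follow existing edges; "e" is the first miss.
So 3 − 1 = 2 new nodes.

2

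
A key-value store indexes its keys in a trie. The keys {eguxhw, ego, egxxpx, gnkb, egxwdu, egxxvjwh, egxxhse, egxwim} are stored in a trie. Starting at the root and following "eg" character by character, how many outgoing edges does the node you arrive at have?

The children of the "eg" node are the distinct next characters among strings starting with "eg".
Characters that immediately follow "eg" among the stored strings: {o, u, x}.
That node has 3 child edges.

3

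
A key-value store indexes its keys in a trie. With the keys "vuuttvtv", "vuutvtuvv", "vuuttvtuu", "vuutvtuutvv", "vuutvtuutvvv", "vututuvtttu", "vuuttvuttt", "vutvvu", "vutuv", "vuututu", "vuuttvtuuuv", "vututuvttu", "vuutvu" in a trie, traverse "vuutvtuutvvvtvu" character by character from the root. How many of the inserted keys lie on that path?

Walk "vuutvtuutvvvtvu" from the root; an end-of-word marker is hit whenever a stored word is a prefix of "vuutvtuutvvvtvu".
Prefixes of the query that are stored words: "vuutvtuutvv", "vuutvtuutvvv"
Count: 2

2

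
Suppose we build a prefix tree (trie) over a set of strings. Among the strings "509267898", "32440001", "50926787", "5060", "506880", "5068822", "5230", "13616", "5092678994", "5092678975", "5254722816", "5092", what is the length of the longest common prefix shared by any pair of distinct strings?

8

Look for the deepest trie node that still has at least two words in its subtree.
"5092678975" and "509267898" agree on "50926789" (8 characters) before diverging; nothing deeper is shared.
Longest shared-prefix length: 8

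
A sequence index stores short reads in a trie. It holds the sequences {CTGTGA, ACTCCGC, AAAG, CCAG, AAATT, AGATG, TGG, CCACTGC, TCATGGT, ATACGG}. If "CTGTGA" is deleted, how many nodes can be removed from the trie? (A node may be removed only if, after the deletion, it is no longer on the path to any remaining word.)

5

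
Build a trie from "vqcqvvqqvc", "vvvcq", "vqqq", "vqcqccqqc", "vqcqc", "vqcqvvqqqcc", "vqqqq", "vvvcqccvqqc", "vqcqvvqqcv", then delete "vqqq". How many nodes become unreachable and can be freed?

0

After clearing the end-marker at "vqqq", prune upward until reaching a node still needed by another word.
Every node on "vqqq" is still needed (e.g. by "vqqqq"), so nothing is freed.
Nodes removed: 0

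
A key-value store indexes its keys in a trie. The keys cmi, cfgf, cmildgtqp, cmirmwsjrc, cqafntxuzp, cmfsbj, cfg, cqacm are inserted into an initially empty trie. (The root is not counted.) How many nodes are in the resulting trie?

Insert word by word; a character creates a node only if that edge doesn't already exist:
  "cmi" → 3 new (c, m, i)
  "cfgf" → prefix "c" already present; 3 new (f, g, f)
  "cmildgtqp" → prefix "cmi" already present; 6 new (l, d, g, t, q, p)
  "cmirmwsjrc" → prefix "cmi" already present; 7 new (r, m, w, s, j, r, c)
  "cqafntxuzp" → prefix "c" already present; 9 new (q, a, f, n, t, x, u, z, p)
  "cmfsbj" → prefix "cm" already present; 4 new (f, s, b, j)
  "cfg" → prefix "cfg" already present; 0 new (none)
  "cqacm" → prefix "cqa" already present; 2 new (c, m)
Total nodes = 3 + 3 + 6 + 7 + 9 + 4 + 0 + 2 = 34

34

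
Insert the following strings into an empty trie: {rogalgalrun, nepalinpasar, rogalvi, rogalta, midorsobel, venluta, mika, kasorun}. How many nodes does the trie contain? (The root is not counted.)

Count nodes per top-level branch (shared prefixes stored once):
  'k'-branch (kasorun): 7 nodes
  'm'-branch (midorsobel, mika): 12 nodes
  'n'-branch (nepalinpasar): 12 nodes
  'r'-branch (rogalgalrun, rogalta, rogalvi): 15 nodes
  'v'-branch (venluta): 7 nodes
Sum: 53

53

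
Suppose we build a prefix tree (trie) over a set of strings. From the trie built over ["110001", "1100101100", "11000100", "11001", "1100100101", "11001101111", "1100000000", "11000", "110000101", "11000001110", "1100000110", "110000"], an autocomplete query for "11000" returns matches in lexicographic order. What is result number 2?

Words with prefix "11000", in lexicographic order: "11000", "110000", "1100000000", "1100000110", "11000001110", "110000101", "110001", "11000100"
The 2nd is 110000.

110000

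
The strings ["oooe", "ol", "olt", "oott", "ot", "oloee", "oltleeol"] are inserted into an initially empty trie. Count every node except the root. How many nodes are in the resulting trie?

17

Insert word by word; a character creates a node only if that edge doesn't already exist:
  "oooe" → 4 new (o, o, o, e)
  "ol" → prefix "o" already present; 1 new (l)
  "olt" → prefix "ol" already present; 1 new (t)
  "oott" → prefix "oo" already present; 2 new (t, t)
  "ot" → prefix "o" already present; 1 new (t)
  "oloee" → prefix "ol" already present; 3 new (o, e, e)
  "oltleeol" → prefix "olt" already present; 5 new (l, e, e, o, l)
Total nodes = 4 + 1 + 1 + 2 + 1 + 3 + 5 = 17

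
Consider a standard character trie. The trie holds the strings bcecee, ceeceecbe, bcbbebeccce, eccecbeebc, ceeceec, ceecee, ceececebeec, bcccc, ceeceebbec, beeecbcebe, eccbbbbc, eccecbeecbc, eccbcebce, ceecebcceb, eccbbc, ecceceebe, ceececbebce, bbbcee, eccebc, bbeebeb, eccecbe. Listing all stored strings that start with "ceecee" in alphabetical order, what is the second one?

Words with prefix "ceecee", in lexicographic order: "ceecee", "ceeceebbec", "ceeceec", "ceeceecbe"
The 2nd is ceeceebbec.

ceeceebbec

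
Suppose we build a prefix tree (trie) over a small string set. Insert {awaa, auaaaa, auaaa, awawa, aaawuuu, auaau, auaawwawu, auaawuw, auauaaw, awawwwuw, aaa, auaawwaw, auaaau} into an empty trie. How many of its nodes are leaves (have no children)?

A leaf is a node with no children — equivalently, the end of a word that is not a proper prefix of any other stored word.
Those words: "aaawuuu", "auaaaa", "auaaau", "auaau", "auaawuw", "auaawwawu", "auauaaw", "awaa", "awawa", "awawwwuw"
Leaf count: 10

10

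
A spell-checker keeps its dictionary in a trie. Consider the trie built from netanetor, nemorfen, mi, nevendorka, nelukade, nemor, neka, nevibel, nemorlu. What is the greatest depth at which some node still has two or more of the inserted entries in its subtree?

5

Look for the deepest trie node that still has at least two words in its subtree.
e.g. "nemor" and "nemorfen" share the prefix "nemor" of length 5; no pair shares a longer one.
Longest shared-prefix length: 5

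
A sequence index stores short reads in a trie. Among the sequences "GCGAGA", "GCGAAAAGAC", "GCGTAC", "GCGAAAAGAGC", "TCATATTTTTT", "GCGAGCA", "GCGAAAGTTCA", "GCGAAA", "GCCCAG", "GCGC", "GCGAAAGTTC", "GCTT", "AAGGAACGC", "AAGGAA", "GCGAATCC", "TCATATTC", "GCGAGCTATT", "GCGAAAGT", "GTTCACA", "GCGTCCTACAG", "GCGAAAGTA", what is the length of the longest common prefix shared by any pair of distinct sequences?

Equivalently: take the maximum, over all pairs, of their longest common prefix length.
e.g. "GCGAAAGTTC" and "GCGAAAGTTCA" share the prefix "GCGAAAGTTC" of length 10; no pair shares a longer one.
Longest shared-prefix length: 10

10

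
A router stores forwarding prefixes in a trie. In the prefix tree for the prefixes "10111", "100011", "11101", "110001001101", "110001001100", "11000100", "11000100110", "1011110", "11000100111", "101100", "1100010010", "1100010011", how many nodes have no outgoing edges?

8

A leaf is a node with no children — equivalently, the end of a word that is not a proper prefix of any other stored word.
Those words: "100011", "101100", "1011110", "1100010010", "110001001100", "110001001101", "11000100111", "11101"
Leaf count: 8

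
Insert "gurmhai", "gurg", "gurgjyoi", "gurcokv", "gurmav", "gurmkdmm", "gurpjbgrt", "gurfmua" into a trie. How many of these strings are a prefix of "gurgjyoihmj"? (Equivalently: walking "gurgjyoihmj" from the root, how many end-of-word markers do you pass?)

2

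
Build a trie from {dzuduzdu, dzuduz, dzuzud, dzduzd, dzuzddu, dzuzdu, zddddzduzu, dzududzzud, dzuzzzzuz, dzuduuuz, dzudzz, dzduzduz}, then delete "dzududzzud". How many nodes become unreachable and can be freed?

A node on "dzududzzud"'s path can go only if nothing else ends at it or branches off below it.
The suffix "dzzud" (5 nodes) is used only by "dzududzzud"; the node for "dzudu" still has the child "z", so pruning stops there.
Nodes removed: 5

5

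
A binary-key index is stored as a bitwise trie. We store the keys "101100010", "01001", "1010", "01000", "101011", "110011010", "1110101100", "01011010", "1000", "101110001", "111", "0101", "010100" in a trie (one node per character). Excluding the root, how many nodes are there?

Insert word by word; a character creates a node only if that edge doesn't already exist:
  "101100010" → 9 new (1, 0, 1, 1, 0, 0, 0, 1, 0)
  "01001" → 5 new (0, 1, 0, 0, 1)
  "1010" → prefix "101" already present; 1 new (0)
  "01000" → prefix "0100" already present; 1 new (0)
  "101011" → prefix "1010" already present; 2 new (1, 1)
  "110011010" → prefix "1" already present; 8 new (1, 0, 0, 1, 1, 0, 1, 0)
  "1110101100" → prefix "11" already present; 8 new (1, 0, 1, 0, 1, 1, 0, 0)
  "01011010" → prefix "010" already present; 5 new (1, 1, 0, 1, 0)
  "1000" → prefix "10" already present; 2 new (0, 0)
  "101110001" → prefix "1011" already present; 5 new (1, 0, 0, 0, 1)
  "111" → prefix "111" already present; 0 new (none)
  "0101" → prefix "0101" already present; 0 new (none)
  "010100" → prefix "0101" already present; 2 new (0, 0)
Total nodes = 9 + 5 + 1 + 1 + 2 + 8 + 8 + 5 + 2 + 5 + 0 + 0 + 2 = 48

48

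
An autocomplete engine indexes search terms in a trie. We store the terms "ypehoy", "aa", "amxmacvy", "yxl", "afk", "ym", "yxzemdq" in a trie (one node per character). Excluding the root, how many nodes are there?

25

Trace insertions, counting only characters that open a new branch:
  "ypehoy" → 6 new (y, p, e, h, o, y)
  "aa" → 2 new (a, a)
  "amxmacvy" → prefix "a" already present; 7 new (m, x, m, a, c, v, y)
  "yxl" → prefix "y" already present; 2 new (x, l)
  "afk" → prefix "a" already present; 2 new (f, k)
  "ym" → prefix "y" already present; 1 new (m)
  "yxzemdq" → prefix "yx" already present; 5 new (z, e, m, d, q)
Total nodes = 6 + 2 + 7 + 2 + 2 + 1 + 5 = 25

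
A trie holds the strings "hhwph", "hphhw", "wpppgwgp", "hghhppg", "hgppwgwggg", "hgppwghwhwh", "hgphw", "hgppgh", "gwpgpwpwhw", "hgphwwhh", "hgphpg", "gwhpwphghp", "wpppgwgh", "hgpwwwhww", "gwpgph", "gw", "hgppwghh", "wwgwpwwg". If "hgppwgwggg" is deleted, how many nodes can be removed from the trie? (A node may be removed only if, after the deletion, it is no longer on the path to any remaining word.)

4

Walk "hgppwgwggg" from the leaf back toward the root, removing each node that no remaining word uses.
The suffix "wggg" (4 nodes) is used only by "hgppwgwggg"; the node for "hgppwg" still has the child "h", so pruning stops there.
Nodes removed: 4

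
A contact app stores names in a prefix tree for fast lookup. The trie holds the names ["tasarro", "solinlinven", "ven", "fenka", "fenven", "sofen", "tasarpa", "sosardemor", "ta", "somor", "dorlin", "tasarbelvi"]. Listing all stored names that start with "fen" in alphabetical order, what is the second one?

fenven

Words with prefix "fen", in lexicographic order: "fenka", "fenven"
Position 2: fenven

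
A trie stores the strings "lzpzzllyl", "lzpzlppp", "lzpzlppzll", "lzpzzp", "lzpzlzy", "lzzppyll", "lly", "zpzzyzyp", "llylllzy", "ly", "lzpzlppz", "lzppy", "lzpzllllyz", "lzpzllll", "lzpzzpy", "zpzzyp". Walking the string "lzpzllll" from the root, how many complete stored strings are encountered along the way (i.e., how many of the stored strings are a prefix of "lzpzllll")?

1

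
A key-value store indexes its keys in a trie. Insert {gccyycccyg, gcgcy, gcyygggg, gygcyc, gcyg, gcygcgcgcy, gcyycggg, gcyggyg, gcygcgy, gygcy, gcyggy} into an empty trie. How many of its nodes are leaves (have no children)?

8

A leaf is a node with no children — equivalently, the end of a word that is not a proper prefix of any other stored word.
Those words: "gccyycccyg", "gcgcy", "gcygcgcgcy", "gcygcgy", "gcyggyg", "gcyycggg", "gcyygggg", "gygcyc"
Leaf count: 8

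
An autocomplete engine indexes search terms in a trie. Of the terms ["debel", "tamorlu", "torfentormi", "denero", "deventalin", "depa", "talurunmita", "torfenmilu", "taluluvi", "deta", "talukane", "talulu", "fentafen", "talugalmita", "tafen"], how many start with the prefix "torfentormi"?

1

Traverse to the node for "torfentormi", then collect every word in that subtree.
Matches: "torfentormi"
Count: 1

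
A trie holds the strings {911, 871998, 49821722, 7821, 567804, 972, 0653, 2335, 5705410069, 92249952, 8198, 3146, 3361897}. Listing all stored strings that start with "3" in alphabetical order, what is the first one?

Words with prefix "3", in lexicographic order: "3146", "3361897"
Position 1: 3146

3146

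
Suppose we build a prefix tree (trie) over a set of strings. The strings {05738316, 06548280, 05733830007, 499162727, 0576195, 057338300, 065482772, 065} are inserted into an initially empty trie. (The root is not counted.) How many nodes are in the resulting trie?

38

For each word, the new-node count is its length minus the longest prefix already in the trie:
  "05738316" → 8 new (0, 5, 7, 3, 8, 3, 1, 6)
  "06548280" → prefix "0" already present; 7 new (6, 5, 4, 8, 2, 8, 0)
  "05733830007" → prefix "0573" already present; 7 new (3, 8, 3, 0, 0, 0, 7)
  "499162727" → 9 new (4, 9, 9, 1, 6, 2, 7, 2, 7)
  "0576195" → prefix "057" already present; 4 new (6, 1, 9, 5)
  "057338300" → prefix "057338300" already present; 0 new (none)
  "065482772" → prefix "065482" already present; 3 new (7, 7, 2)
  "065" → prefix "065" already present; 0 new (none)
Total nodes = 8 + 7 + 7 + 9 + 4 + 0 + 3 + 0 = 38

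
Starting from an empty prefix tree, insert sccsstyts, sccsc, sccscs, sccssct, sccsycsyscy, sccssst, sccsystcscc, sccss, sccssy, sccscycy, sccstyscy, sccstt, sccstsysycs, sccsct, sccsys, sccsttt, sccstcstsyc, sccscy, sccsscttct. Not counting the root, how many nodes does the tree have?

55

Insert word by word; a character creates a node only if that edge doesn't already exist:
  "sccsstyts" → 9 new (s, c, c, s, s, t, y, t, s)
  "sccsc" → prefix "sccs" already present; 1 new (c)
  "sccscs" → prefix "sccsc" already present; 1 new (s)
  "sccssct" → prefix "sccss" already present; 2 new (c, t)
  "sccsycsyscy" → prefix "sccs" already present; 7 new (y, c, s, y, s, c, y)
  "sccssst" → prefix "sccss" already present; 2 new (s, t)
  "sccsystcscc" → prefix "sccsy" already present; 6 new (s, t, c, s, c, c)
  "sccss" → prefix "sccss" already present; 0 new (none)
  "sccssy" → prefix "sccss" already present; 1 new (y)
  "sccscycy" → prefix "sccsc" already present; 3 new (y, c, y)
  "sccstyscy" → prefix "sccs" already present; 5 new (t, y, s, c, y)
  "sccstt" → prefix "sccst" already present; 1 new (t)
  "sccstsysycs" → prefix "sccst" already present; 6 new (s, y, s, y, c, s)
  "sccsct" → prefix "sccsc" already present; 1 new (t)
  "sccsys" → prefix "sccsys" already present; 0 new (none)
  "sccsttt" → prefix "sccstt" already present; 1 new (t)
  "sccstcstsyc" → prefix "sccst" already present; 6 new (c, s, t, s, y, c)
  "sccscy" → prefix "sccscy" already present; 0 new (none)
  "sccsscttct" → prefix "sccssct" already present; 3 new (t, c, t)
Total nodes = 9 + 1 + 1 + 2 + 7 + 2 + 6 + 0 + 1 + 3 + 5 + 1 + 6 + 1 + 0 + 1 + 6 + 0 + 3 = 55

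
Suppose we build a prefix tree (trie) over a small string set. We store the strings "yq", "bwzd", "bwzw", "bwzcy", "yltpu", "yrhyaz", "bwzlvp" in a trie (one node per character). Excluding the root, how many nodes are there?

Trie structure (* marks end of a word):
(root)
├─ b
│  └─ w
│     └─ z
│        ├─ c
│        │  └─ y *
│        ├─ d *
│        ├─ l
│        │  └─ v
│        │     └─ p *
│        └─ w *
└─ y
   ├─ l
   │  └─ t
   │     └─ p
   │        └─ u *
   ├─ q *
   └─ r
      └─ h
         └─ y
            └─ a
               └─ z *
Counting every labelled node above: 21.

21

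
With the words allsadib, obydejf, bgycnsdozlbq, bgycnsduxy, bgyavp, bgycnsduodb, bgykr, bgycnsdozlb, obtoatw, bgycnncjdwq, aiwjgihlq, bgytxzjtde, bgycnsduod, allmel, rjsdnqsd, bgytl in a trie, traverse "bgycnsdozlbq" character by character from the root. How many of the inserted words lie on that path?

2

Check each prefix of "bgycnsdozlbq" against the stored set — each match is an end-marker on the path.
Prefixes of the query that are stored words: "bgycnsdozlb", "bgycnsdozlbq"
Count: 2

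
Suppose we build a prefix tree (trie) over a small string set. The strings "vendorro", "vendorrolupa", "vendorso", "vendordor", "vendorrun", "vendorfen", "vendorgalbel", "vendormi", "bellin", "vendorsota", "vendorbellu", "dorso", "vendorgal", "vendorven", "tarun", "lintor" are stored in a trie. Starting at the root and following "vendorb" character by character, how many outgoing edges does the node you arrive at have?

Follow the path "vendorb" to its node, then look at its outgoing edges.
Distinct next characters after "vendorb": e.
That node has 1 child edge.

1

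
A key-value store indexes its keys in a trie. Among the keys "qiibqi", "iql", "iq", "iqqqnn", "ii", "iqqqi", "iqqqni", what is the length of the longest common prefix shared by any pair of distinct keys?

5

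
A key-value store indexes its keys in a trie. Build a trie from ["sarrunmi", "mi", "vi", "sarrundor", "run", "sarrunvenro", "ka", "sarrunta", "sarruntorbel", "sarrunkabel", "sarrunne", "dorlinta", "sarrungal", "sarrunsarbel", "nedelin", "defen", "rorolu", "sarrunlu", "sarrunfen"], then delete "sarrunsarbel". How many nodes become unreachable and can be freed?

6

Walk "sarrunsarbel" from the leaf back toward the root, removing each node that no remaining word uses.
The suffix "sarbel" (6 nodes) is used only by "sarrunsarbel"; the node for "sarrun" still has the child "m", so pruning stops there.
Nodes removed: 6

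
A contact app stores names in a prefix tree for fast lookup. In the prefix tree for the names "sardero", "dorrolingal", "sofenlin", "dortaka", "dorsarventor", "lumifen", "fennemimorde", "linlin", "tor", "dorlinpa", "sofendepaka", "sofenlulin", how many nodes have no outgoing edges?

Leaves are exactly the stored words that no other stored word extends.
Those words: "dorlinpa", "dorrolingal", "dorsarventor", "dortaka", "fennemimorde", "linlin", "lumifen", "sardero", "sofendepaka", "sofenlin", "sofenlulin", "tor"
Leaf count: 12

12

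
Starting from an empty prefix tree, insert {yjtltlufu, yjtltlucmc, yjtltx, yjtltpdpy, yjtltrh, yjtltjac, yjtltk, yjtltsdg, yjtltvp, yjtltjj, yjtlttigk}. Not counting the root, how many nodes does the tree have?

Count nodes per top-level branch (shared prefixes stored once):
  'y'-branch (yjtltjac, yjtltjj, yjtltk, yjtltlucmc, yjtltlufu, yjtltpdpy, yjtltrh, yjtltsdg, yjtlttigk, yjtltvp, yjtltx): 33 nodes
Sum: 33

33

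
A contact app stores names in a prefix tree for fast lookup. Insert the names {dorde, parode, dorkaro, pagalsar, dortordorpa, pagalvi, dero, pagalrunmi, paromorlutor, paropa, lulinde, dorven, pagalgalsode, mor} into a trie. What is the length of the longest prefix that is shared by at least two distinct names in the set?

5

Equivalently: take the maximum, over all pairs, of their longest common prefix length.
e.g. "pagalgalsode" and "pagalrunmi" share the prefix "pagal" of length 5; no pair shares a longer one.
Longest shared-prefix length: 5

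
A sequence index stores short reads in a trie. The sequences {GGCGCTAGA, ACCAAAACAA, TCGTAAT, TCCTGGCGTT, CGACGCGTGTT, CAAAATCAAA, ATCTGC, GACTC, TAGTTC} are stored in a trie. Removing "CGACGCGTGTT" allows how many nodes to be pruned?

10

A node on "CGACGCGTGTT"'s path can go only if nothing else ends at it or branches off below it.
The suffix "GACGCGTGTT" (10 nodes) is used only by "CGACGCGTGTT"; the node for "C" still has the child "A", so pruning stops there.
Nodes removed: 10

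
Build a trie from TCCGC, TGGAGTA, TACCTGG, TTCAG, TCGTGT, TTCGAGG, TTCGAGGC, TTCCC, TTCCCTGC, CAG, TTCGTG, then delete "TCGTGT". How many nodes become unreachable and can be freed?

A node on "TCGTGT"'s path can go only if nothing else ends at it or branches off below it.
The suffix "GTGT" (4 nodes) is used only by "TCGTGT"; the node for "TC" still has the child "C", so pruning stops there.
Nodes removed: 4

4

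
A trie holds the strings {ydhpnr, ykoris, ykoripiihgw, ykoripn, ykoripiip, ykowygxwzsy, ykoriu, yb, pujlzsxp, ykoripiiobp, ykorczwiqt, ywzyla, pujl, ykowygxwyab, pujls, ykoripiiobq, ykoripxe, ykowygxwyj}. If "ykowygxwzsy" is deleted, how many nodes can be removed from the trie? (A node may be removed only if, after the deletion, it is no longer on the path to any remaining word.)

3

A node on "ykowygxwzsy"'s path can go only if nothing else ends at it or branches off below it.
The suffix "zsy" (3 nodes) is used only by "ykowygxwzsy"; the node for "ykowygxw" still has the child "y", so pruning stops there.
Nodes removed: 3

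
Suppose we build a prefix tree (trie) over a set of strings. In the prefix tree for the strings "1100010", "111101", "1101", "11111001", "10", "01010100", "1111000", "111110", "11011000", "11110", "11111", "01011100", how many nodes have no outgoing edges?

8

Leaves are exactly the stored words that no other stored word extends.
Those words: "01010100", "01011100", "10", "1100010", "11011000", "1111000", "111101", "11111001"
Leaf count: 8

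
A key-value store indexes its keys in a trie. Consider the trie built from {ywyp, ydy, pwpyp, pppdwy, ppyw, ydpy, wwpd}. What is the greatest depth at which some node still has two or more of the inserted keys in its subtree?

2

The deepest shared node is where two words last agree before diverging.
"pppdwy" and "ppyw" agree on "pp" (2 characters) before diverging; nothing deeper is shared.
Longest shared-prefix length: 2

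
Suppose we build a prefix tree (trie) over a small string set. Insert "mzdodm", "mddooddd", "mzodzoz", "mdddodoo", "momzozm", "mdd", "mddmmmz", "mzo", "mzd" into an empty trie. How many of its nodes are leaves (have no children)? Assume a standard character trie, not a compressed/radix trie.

6

Leaves are exactly the stored words that no other stored word extends.
Those words: "mdddodoo", "mddmmmz", "mddooddd", "momzozm", "mzdodm", "mzodzoz"
Leaf count: 6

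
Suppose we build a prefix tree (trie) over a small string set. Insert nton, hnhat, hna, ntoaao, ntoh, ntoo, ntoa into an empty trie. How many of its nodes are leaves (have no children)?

Leaves are exactly the stored words that no other stored word extends.
Those words: "hna", "hnhat", "ntoaao", "ntoh", "nton", "ntoo"
Leaf count: 6

6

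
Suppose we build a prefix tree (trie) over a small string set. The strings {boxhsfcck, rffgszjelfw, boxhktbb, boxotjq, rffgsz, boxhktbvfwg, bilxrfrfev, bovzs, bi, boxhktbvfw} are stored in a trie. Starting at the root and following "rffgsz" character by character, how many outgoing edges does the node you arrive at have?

1

Walk "rffgsz" from the root, arriving at one node.
Distinct next characters after "rffgsz": j.
That node has 1 child edge.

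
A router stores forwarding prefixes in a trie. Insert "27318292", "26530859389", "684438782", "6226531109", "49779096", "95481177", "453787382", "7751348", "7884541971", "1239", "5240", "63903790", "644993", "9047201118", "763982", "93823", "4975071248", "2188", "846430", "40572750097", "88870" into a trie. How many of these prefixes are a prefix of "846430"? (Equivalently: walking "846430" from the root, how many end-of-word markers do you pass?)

Walk "846430" from the root; an end-of-word marker is hit whenever a stored word is a prefix of "846430".
Prefixes of the query that are stored words: "846430"
Count: 1

1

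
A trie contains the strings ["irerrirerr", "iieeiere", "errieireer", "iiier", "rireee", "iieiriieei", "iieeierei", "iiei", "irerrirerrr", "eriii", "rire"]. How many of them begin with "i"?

7

Walk to "i"; the words in its subtree are exactly those with that prefix.
Words under "i": iieeiere, iieeierei, iiei, iieiriieei, iiier, irerrirerr, irerrirerrr
Count: 7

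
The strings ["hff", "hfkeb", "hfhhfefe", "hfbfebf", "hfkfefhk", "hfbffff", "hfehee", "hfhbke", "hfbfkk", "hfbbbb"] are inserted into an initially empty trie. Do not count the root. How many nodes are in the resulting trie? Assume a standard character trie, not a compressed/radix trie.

37

Trie structure (* marks end of a word):
(root)
└─ h
   └─ f
      ├─ b
      │  ├─ b
      │  │  └─ b
      │  │     └─ b *
      │  └─ f
      │     ├─ e
      │     │  └─ b
      │     │     └─ f *
      │     ├─ f
      │     │  └─ f
      │     │     └─ f *
      │     └─ k
      │        └─ k *
      ├─ e
      │  └─ h
      │     └─ e
      │        └─ e *
      ├─ f *
      ├─ h
      │  ├─ b
      │  │  └─ k
      │  │     └─ e *
      │  └─ h
      │     └─ f
      │        └─ e
      │           └─ f
      │              └─ e *
      └─ k
         ├─ e
         │  └─ b *
         └─ f
            └─ e
               └─ f
                  └─ h
                     └─ k *
Counting every labelled node above: 37.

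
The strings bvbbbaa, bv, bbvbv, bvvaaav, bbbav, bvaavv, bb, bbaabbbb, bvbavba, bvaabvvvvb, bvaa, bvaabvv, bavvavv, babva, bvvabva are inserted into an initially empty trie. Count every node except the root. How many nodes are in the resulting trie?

For each word, the new-node count is its length minus the longest prefix already in the trie:
  "bvbbbaa" → 7 new (b, v, b, b, b, a, a)
  "bv" → prefix "bv" already present; 0 new (none)
  "bbvbv" → prefix "b" already present; 4 new (b, v, b, v)
  "bvvaaav" → prefix "bv" already present; 5 new (v, a, a, a, v)
  "bbbav" → prefix "bb" already present; 3 new (b, a, v)
  "bvaavv" → prefix "bv" already present; 4 new (a, a, v, v)
  "bb" → prefix "bb" already present; 0 new (none)
  "bbaabbbb" → prefix "bb" already present; 6 new (a, a, b, b, b, b)
  "bvbavba" → prefix "bvb" already present; 4 new (a, v, b, a)
  "bvaabvvvvb" → prefix "bvaa" already present; 6 new (b, v, v, v, v, b)
  "bvaa" → prefix "bvaa" already present; 0 new (none)
  "bvaabvv" → prefix "bvaabvv" already present; 0 new (none)
  "bavvavv" → prefix "b" already present; 6 new (a, v, v, a, v, v)
  "babva" → prefix "ba" already present; 3 new (b, v, a)
  "bvvabva" → prefix "bvva" already present; 3 new (b, v, a)
Total nodes = 7 + 0 + 4 + 5 + 3 + 4 + 0 + 6 + 4 + 6 + 0 + 0 + 6 + 3 + 3 = 51

51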